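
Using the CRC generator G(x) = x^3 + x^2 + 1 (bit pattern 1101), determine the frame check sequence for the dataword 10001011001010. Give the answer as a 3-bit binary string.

Append 3 zeros: 10001011001010000. Divide by 1101 (XOR where the leading bit is 1):
  pos 0: 1000 XOR 1101 = 0101
  pos 1: 1011 XOR 1101 = 0110
  pos 2: 1100 XOR 1101 = 0001
  pos 5: 1110 XOR 1101 = 0011
  pos 7: 1101 XOR 1101 = 0000
  pos 12: 1000 XOR 1101 = 0101
  pos 13: 1010 XOR 1101 = 0111
Remainder (last 3 bits) = 111. This is the CRC / FCS.

111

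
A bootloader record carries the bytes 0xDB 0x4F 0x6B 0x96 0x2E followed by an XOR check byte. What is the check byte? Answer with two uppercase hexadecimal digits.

XOR the bytes together:
  start with 0xDB
  0xDB ⊕ 0x4F = 0x94
  0x94 ⊕ 0x6B = 0xFF
  0xFF ⊕ 0x96 = 0x69
  0x69 ⊕ 0x2E = 0x47

47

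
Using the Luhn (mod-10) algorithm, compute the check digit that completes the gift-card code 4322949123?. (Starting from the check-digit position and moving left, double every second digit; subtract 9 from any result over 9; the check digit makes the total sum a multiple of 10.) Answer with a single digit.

8

Partial digits right→left: 3 2 1 9 4 9 2 2 3 4
Double every second digit counting from the check-digit position (so the 1st, 3rd, 5th, ... of the partial from the right).
  doubled (with −9 where >9): 6 2 8 4 6 → sum 26
  kept as-is: 2 9 9 2 4 → sum 26
Total = 26 + 26 = 52.
Check digit = (10 − (52 mod 10)) mod 10 = 8.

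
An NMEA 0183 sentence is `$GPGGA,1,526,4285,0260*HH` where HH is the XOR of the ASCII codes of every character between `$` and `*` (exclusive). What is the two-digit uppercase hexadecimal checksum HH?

XOR the ASCII codes of the payload characters:
  'G' = 0x47 → acc = 0x47
  'P' = 0x50 → acc = 0x17
  'G' = 0x47 → acc = 0x50
  'G' = 0x47 → acc = 0x17
  'A' = 0x41 → acc = 0x56
  ',' = 0x2C → acc = 0x7A
  '1' = 0x31 → acc = 0x4B
  ',' = 0x2C → acc = 0x67
  '5' = 0x35 → acc = 0x52
  '2' = 0x32 → acc = 0x60
  '6' = 0x36 → acc = 0x56
  ',' = 0x2C → acc = 0x7A
  '4' = 0x34 → acc = 0x4E
  '2' = 0x32 → acc = 0x7C
  '8' = 0x38 → acc = 0x44
  '5' = 0x35 → acc = 0x71
  ',' = 0x2C → acc = 0x5D
  '0' = 0x30 → acc = 0x6D
  '2' = 0x32 → acc = 0x5F
  '6' = 0x36 → acc = 0x69
  '0' = 0x30 → acc = 0x59
Checksum = 0x59.

59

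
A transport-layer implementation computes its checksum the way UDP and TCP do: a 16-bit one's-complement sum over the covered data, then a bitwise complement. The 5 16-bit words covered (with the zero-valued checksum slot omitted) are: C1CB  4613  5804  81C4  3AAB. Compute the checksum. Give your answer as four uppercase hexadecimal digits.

One's-complement addition (fold any carry out of bit 15 back into bit 0):
  0xC1CB + 0x4613 = 0x107DE → wrap carry → 0x07DF
  0x07DF + 0x5804 = 0x05FE3
  0x5FE3 + 0x81C4 = 0x0E1A7
  0xE1A7 + 0x3AAB = 0x11C52 → wrap carry → 0x1C53
One's-complement sum = 0x1C53.
Checksum = ~0x1C53 & 0xFFFF = 0xE3AC.

E3AC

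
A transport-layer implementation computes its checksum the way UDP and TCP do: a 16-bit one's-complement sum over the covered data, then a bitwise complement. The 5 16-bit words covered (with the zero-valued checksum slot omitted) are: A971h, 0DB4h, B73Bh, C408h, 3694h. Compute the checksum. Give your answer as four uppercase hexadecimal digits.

One's-complement addition (fold any carry out of bit 15 back into bit 0):
  0xA971 + 0x0DB4 = 0x0B725
  0xB725 + 0xB73B = 0x16E60 → wrap carry → 0x6E61
  0x6E61 + 0xC408 = 0x13269 → wrap carry → 0x326A
  0x326A + 0x3694 = 0x068FE
One's-complement sum = 0x68FE.
Checksum = ~0x68FE & 0xFFFF = 0x9701.

9701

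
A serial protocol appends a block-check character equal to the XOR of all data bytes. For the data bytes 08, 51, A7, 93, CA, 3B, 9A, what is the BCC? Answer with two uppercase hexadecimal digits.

06

XOR the bytes together:
  start with 0x08
  0x08 ⊕ 0x51 = 0x59
  0x59 ⊕ 0xA7 = 0xFE
  0xFE ⊕ 0x93 = 0x6D
  0x6D ⊕ 0xCA = 0xA7
  0xA7 ⊕ 0x3B = 0x9C
  0x9C ⊕ 0x9A = 0x06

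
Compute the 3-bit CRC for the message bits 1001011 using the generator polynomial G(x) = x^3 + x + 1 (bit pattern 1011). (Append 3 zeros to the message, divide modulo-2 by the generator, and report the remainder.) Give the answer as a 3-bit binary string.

100

Append 3 zeros: 1001011000. Divide by 1011 (XOR where the leading bit is 1):
  pos 0: 1001 XOR 1011 = 0010
  pos 2: 1001 XOR 1011 = 0010
  pos 4: 1010 XOR 1011 = 0001
Remainder (last 3 bits) = 100. This is the CRC / FCS.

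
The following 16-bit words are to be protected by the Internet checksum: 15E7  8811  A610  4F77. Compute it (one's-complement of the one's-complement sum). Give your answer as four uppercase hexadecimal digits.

6C7F

One's-complement addition (fold any carry out of bit 15 back into bit 0):
  0x15E7 + 0x8811 = 0x09DF8
  0x9DF8 + 0xA610 = 0x14408 → wrap carry → 0x4409
  0x4409 + 0x4F77 = 0x09380
One's-complement sum = 0x9380.
Checksum = ~0x9380 & 0xFFFF = 0x6C7F.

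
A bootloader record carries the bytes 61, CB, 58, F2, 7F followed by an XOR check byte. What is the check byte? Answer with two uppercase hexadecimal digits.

7F

XOR the bytes together:
  start with 0x61
  0x61 ⊕ 0xCB = 0xAA
  0xAA ⊕ 0x58 = 0xF2
  0xF2 ⊕ 0xF2 = 0x00
  0x00 ⊕ 0x7F = 0x7F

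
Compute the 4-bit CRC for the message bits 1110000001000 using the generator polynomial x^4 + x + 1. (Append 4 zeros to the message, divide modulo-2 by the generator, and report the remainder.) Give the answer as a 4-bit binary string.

0001

Append 4 zeros: 11100000010000000. Divide by 10011 (XOR where the leading bit is 1):
  pos 0: 11100 XOR 10011 = 01111
  pos 1: 11110 XOR 10011 = 01101
  pos 2: 11010 XOR 10011 = 01001
  pos 3: 10010 XOR 10011 = 00001
  pos 7: 10100 XOR 10011 = 00111
  pos 9: 11100 XOR 10011 = 01111
  pos 10: 11110 XOR 10011 = 01101
  pos 11: 11010 XOR 10011 = 01001
  pos 12: 10010 XOR 10011 = 00001
Remainder (last 4 bits) = 0001. This is the CRC / FCS.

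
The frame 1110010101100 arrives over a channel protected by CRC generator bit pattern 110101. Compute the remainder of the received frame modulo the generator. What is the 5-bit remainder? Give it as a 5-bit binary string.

00111

Modulo-2 division of 1110010101100 by 110101:
  pos 0: 111001 XOR 110101 = 001100
  pos 2: 110001 XOR 110101 = 000100
  pos 5: 100011 XOR 110101 = 010110
  pos 6: 101100 XOR 110101 = 011001
  pos 7: 110010 XOR 110101 = 000111
Remainder = 00111 (nonzero — an error is detected).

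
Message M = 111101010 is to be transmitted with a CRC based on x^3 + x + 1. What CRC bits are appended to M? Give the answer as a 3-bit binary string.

000

Append 3 zeros: 111101010000. Divide by 1011 (XOR where the leading bit is 1):
  pos 0: 1111 XOR 1011 = 0100
  pos 1: 1000 XOR 1011 = 0011
  pos 3: 1110 XOR 1011 = 0101
  pos 4: 1011 XOR 1011 = 0000
Remainder (last 3 bits) = 000. This is the CRC / FCS.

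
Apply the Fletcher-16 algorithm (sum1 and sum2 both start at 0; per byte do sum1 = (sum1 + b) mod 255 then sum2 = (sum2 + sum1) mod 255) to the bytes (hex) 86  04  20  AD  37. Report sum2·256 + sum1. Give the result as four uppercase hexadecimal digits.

Running sums (mod 255):
  after byte 0 (86): sum1=134, sum2=134
  after byte 1 (04): sum1=138, sum2=17
  after byte 2 (20): sum1=170, sum2=187
  after byte 3 (AD): sum1=88, sum2=20
  after byte 4 (37): sum1=143, sum2=163
Checksum = sum2·256 + sum1 = 163·256 + 143 = 41871 = 0xA38F.

A38F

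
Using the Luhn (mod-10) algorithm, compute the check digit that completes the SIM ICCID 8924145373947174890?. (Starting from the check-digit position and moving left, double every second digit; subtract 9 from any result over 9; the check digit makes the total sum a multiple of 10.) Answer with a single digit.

4

Partial digits right→left: 0 9 8 4 7 1 7 4 9 3 7 3 5 4 1 4 2 9 8
Double every second digit counting from the check-digit position (so the 1st, 3rd, 5th, ... of the partial from the right).
  doubled (with −9 where >9): 0 7 5 5 9 5 1 2 4 7 → sum 45
  kept as-is: 9 4 1 4 3 3 4 4 9 → sum 41
Total = 45 + 41 = 86.
Check digit = (10 − (86 mod 10)) mod 10 = 4.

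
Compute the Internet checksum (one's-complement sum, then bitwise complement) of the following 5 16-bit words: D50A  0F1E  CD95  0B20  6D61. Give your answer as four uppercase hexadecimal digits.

D5BF

One's-complement addition (fold any carry out of bit 15 back into bit 0):
  0xD50A + 0x0F1E = 0x0E428
  0xE428 + 0xCD95 = 0x1B1BD → wrap carry → 0xB1BE
  0xB1BE + 0x0B20 = 0x0BCDE
  0xBCDE + 0x6D61 = 0x12A3F → wrap carry → 0x2A40
One's-complement sum = 0x2A40.
Checksum = ~0x2A40 & 0xFFFF = 0xD5BF.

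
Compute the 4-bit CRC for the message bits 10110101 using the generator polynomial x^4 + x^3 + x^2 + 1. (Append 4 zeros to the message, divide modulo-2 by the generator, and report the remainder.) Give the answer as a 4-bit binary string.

Append 4 zeros: 101101010000. Divide by 11101 (XOR where the leading bit is 1):
  pos 0: 10110 XOR 11101 = 01011
  pos 1: 10111 XOR 11101 = 01010
  pos 2: 10100 XOR 11101 = 01001
  pos 3: 10011 XOR 11101 = 01110
  pos 4: 11100 XOR 11101 = 00001
Remainder (last 4 bits) = 1000. This is the CRC / FCS.

1000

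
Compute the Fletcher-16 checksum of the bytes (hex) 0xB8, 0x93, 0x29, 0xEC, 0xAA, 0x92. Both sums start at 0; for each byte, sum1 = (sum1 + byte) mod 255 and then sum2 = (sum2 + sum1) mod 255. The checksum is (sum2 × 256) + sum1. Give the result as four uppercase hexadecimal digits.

899F

Running sums (mod 255):
  after byte 0 (0xB8): sum1=184, sum2=184
  after byte 1 (0x93): sum1=76, sum2=5
  after byte 2 (0x29): sum1=117, sum2=122
  after byte 3 (0xEC): sum1=98, sum2=220
  after byte 4 (0xAA): sum1=13, sum2=233
  after byte 5 (0x92): sum1=159, sum2=137
Checksum = sum2·256 + sum1 = 137·256 + 159 = 35231 = 0x899F.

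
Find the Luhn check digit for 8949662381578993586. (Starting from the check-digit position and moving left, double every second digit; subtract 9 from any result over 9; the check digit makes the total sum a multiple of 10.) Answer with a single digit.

5

Partial digits right→left: 6 8 5 3 9 9 8 7 5 1 8 3 2 6 6 9 4 9 8
Double every second digit counting from the check-digit position (so the 1st, 3rd, 5th, ... of the partial from the right).
  doubled (with −9 where >9): 3 1 9 7 1 7 4 3 8 7 → sum 50
  kept as-is: 8 3 9 7 1 3 6 9 9 → sum 55
Total = 50 + 55 = 105.
Check digit = (10 − (105 mod 10)) mod 10 = 5.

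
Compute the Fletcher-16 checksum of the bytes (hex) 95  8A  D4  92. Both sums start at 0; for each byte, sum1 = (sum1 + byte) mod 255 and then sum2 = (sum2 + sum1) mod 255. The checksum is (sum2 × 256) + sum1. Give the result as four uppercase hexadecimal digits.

Running sums (mod 255):
  after byte 0 (95): sum1=149, sum2=149
  after byte 1 (8A): sum1=32, sum2=181
  after byte 2 (D4): sum1=244, sum2=170
  after byte 3 (92): sum1=135, sum2=50
Checksum = sum2·256 + sum1 = 50·256 + 135 = 12935 = 0x3287.

3287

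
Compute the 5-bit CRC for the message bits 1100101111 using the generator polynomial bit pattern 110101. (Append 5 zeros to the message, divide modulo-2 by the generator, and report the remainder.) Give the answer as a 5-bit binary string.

Append 5 zeros: 110010111100000. Divide by 110101 (XOR where the leading bit is 1):
  pos 0: 110010 XOR 110101 = 000111
  pos 3: 111111 XOR 110101 = 001010
  pos 5: 101010 XOR 110101 = 011111
  pos 6: 111110 XOR 110101 = 001011
  pos 8: 101100 XOR 110101 = 011001
  pos 9: 110010 XOR 110101 = 000111
Remainder (last 5 bits) = 00111. This is the CRC / FCS.

00111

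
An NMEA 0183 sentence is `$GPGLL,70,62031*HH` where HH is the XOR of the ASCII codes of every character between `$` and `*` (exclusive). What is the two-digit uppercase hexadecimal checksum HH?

XOR the ASCII codes of the payload characters:
  'G' = 0x47 → acc = 0x47
  'P' = 0x50 → acc = 0x17
  'G' = 0x47 → acc = 0x50
  'L' = 0x4C → acc = 0x1C
  'L' = 0x4C → acc = 0x50
  ',' = 0x2C → acc = 0x7C
  '7' = 0x37 → acc = 0x4B
  '0' = 0x30 → acc = 0x7B
  ',' = 0x2C → acc = 0x57
  '6' = 0x36 → acc = 0x61
  '2' = 0x32 → acc = 0x53
  '0' = 0x30 → acc = 0x63
  '3' = 0x33 → acc = 0x50
  '1' = 0x31 → acc = 0x61
Checksum = 0x61.

61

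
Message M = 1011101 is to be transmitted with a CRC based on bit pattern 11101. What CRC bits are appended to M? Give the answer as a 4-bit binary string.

1000

Append 4 zeros: 10111010000. Divide by 11101 (XOR where the leading bit is 1):
  pos 0: 10111 XOR 11101 = 01010
  pos 1: 10100 XOR 11101 = 01001
  pos 2: 10011 XOR 11101 = 01110
  pos 3: 11100 XOR 11101 = 00001
Remainder (last 4 bits) = 1000. This is the CRC / FCS.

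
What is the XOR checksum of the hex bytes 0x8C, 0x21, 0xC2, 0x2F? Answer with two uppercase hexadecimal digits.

40

XOR the bytes together:
  start with 0x8C
  0x8C ⊕ 0x21 = 0xAD
  0xAD ⊕ 0xC2 = 0x6F
  0x6F ⊕ 0x2F = 0x40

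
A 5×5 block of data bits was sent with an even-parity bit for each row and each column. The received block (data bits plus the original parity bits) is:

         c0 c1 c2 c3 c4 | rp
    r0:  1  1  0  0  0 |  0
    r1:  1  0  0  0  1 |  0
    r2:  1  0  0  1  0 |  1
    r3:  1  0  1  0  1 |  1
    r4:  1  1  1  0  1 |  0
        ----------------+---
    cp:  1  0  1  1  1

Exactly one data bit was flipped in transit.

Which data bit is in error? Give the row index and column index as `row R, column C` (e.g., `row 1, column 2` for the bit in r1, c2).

Recompute each row's even parity and compare to rp:
  r0: data parity 0, sent rp 0 → ok
  r1: data parity 0, sent rp 0 → ok
  r2: data parity 0, sent rp 1 → mismatch
  r3: data parity 1, sent rp 1 → ok
  r4: data parity 0, sent rp 0 → ok
Recompute each column's even parity and compare to cp:
  c0: data parity 1, sent cp 1 → ok
  c1: data parity 0, sent cp 0 → ok
  c2: data parity 0, sent cp 1 → mismatch
  c3: data parity 1, sent cp 1 → ok
  c4: data parity 1, sent cp 1 → ok
Exactly one row (r2) and one column (c2) fail → the flipped bit is at their intersection.

row 2, column 2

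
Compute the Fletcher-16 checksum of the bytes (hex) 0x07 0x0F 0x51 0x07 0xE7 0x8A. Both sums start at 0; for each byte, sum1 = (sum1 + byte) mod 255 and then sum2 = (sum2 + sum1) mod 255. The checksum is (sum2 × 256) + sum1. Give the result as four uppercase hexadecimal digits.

Running sums (mod 255):
  after byte 0 (0x07): sum1=7, sum2=7
  after byte 1 (0x0F): sum1=22, sum2=29
  after byte 2 (0x51): sum1=103, sum2=132
  after byte 3 (0x07): sum1=110, sum2=242
  after byte 4 (0xE7): sum1=86, sum2=73
  after byte 5 (0x8A): sum1=224, sum2=42
Checksum = sum2·256 + sum1 = 42·256 + 224 = 10976 = 0x2AE0.

2AE0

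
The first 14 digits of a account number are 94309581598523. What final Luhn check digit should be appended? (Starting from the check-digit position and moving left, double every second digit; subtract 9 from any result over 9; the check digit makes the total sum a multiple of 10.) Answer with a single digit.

Partial digits right→left: 3 2 5 8 9 5 1 8 5 9 0 3 4 9
Double every second digit counting from the check-digit position (so the 1st, 3rd, 5th, ... of the partial from the right).
  doubled (with −9 where >9): 6 1 9 2 1 0 8 → sum 27
  kept as-is: 2 8 5 8 9 3 9 → sum 44
Total = 27 + 44 = 71.
Check digit = (10 − (71 mod 10)) mod 10 = 9.

9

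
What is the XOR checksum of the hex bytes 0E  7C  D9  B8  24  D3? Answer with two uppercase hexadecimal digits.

XOR the bytes together:
  start with 0x0E
  0x0E ⊕ 0x7C = 0x72
  0x72 ⊕ 0xD9 = 0xAB
  0xAB ⊕ 0xB8 = 0x13
  0x13 ⊕ 0x24 = 0x37
  0x37 ⊕ 0xD3 = 0xE4

E4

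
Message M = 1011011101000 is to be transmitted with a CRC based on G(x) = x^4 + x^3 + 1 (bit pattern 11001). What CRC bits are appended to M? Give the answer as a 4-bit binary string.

1101

Append 4 zeros: 10110111010000000. Divide by 11001 (XOR where the leading bit is 1):
  pos 0: 10110 XOR 11001 = 01111
  pos 1: 11111 XOR 11001 = 00110
  pos 3: 11011 XOR 11001 = 00010
  pos 6: 10010 XOR 11001 = 01011
  pos 7: 10110 XOR 11001 = 01111
  pos 8: 11110 XOR 11001 = 00111
  pos 10: 11100 XOR 11001 = 00101
  pos 12: 10100 XOR 11001 = 01101
Remainder (last 4 bits) = 1101. This is the CRC / FCS.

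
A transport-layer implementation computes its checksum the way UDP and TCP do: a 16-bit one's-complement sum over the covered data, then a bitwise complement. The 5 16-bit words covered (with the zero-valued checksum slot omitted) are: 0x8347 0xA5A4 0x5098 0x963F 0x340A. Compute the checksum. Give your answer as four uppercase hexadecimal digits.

One's-complement addition (fold any carry out of bit 15 back into bit 0):
  0x8347 + 0xA5A4 = 0x128EB → wrap carry → 0x28EC
  0x28EC + 0x5098 = 0x07984
  0x7984 + 0x963F = 0x10FC3 → wrap carry → 0x0FC4
  0x0FC4 + 0x340A = 0x043CE
One's-complement sum = 0x43CE.
Checksum = ~0x43CE & 0xFFFF = 0xBC31.

BC31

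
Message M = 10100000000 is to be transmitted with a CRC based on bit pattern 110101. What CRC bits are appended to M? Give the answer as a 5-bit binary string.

Append 5 zeros: 1010000000000000. Divide by 110101 (XOR where the leading bit is 1):
  pos 0: 101000 XOR 110101 = 011101
  pos 1: 111010 XOR 110101 = 001111
  pos 3: 111100 XOR 110101 = 001001
  pos 5: 100100 XOR 110101 = 010001
  pos 6: 100010 XOR 110101 = 010111
  pos 7: 101110 XOR 110101 = 011011
  pos 8: 110110 XOR 110101 = 000011
Remainder (last 5 bits) = 01100. This is the CRC / FCS.

01100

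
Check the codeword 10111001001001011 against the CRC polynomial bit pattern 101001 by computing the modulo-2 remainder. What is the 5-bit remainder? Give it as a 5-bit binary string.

Modulo-2 division of 10111001001001011 by 101001:
  pos 0: 101110 XOR 101001 = 000111
  pos 3: 111010 XOR 101001 = 010011
  pos 4: 100110 XOR 101001 = 001111
  pos 6: 111110 XOR 101001 = 010111
  pos 7: 101110 XOR 101001 = 000111
  pos 10: 111101 XOR 101001 = 010100
  pos 11: 101001 XOR 101001 = 000000
Remainder = 00000 (zero — the frame passes the CRC check).

00000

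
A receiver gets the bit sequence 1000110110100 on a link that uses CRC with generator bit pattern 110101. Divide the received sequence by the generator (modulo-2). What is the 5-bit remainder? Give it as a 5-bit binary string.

00000

Modulo-2 division of 1000110110100 by 110101:
  pos 0: 100011 XOR 110101 = 010110
  pos 1: 101100 XOR 110101 = 011001
  pos 2: 110011 XOR 110101 = 000110
  pos 5: 110101 XOR 110101 = 000000
Remainder = 00000 (zero — the frame passes the CRC check).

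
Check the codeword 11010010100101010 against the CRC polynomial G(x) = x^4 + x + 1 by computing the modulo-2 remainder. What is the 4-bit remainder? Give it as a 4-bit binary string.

0000

Modulo-2 division of 11010010100101010 by 10011:
  pos 0: 11010 XOR 10011 = 01001
  pos 1: 10010 XOR 10011 = 00001
  pos 5: 11010 XOR 10011 = 01001
  pos 6: 10010 XOR 10011 = 00001
  pos 10: 11010 XOR 10011 = 01001
  pos 11: 10011 XOR 10011 = 00000
Remainder = 0000 (zero — the frame passes the CRC check).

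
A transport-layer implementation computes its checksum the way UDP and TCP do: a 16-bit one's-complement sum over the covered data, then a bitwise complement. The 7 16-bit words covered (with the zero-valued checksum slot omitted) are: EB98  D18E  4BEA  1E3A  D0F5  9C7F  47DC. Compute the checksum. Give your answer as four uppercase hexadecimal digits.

2362

One's-complement addition (fold any carry out of bit 15 back into bit 0):
  0xEB98 + 0xD18E = 0x1BD26 → wrap carry → 0xBD27
  0xBD27 + 0x4BEA = 0x10911 → wrap carry → 0x0912
  0x0912 + 0x1E3A = 0x0274C
  0x274C + 0xD0F5 = 0x0F841
  0xF841 + 0x9C7F = 0x194C0 → wrap carry → 0x94C1
  0x94C1 + 0x47DC = 0x0DC9D
One's-complement sum = 0xDC9D.
Checksum = ~0xDC9D & 0xFFFF = 0x2362.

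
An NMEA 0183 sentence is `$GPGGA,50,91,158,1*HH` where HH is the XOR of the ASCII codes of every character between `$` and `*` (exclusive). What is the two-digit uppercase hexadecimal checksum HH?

XOR the ASCII codes of the payload characters:
  'G' = 0x47 → acc = 0x47
  'P' = 0x50 → acc = 0x17
  'G' = 0x47 → acc = 0x50
  'G' = 0x47 → acc = 0x17
  'A' = 0x41 → acc = 0x56
  ',' = 0x2C → acc = 0x7A
  '5' = 0x35 → acc = 0x4F
  '0' = 0x30 → acc = 0x7F
  ',' = 0x2C → acc = 0x53
  '9' = 0x39 → acc = 0x6A
  '1' = 0x31 → acc = 0x5B
  ',' = 0x2C → acc = 0x77
  '1' = 0x31 → acc = 0x46
  '5' = 0x35 → acc = 0x73
  '8' = 0x38 → acc = 0x4B
  ',' = 0x2C → acc = 0x67
  '1' = 0x31 → acc = 0x56
Checksum = 0x56.

56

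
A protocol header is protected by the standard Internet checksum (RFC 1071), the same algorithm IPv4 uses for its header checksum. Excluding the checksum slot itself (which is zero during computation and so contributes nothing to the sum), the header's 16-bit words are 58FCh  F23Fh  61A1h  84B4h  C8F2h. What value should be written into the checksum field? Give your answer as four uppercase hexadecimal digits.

057B

One's-complement addition (fold any carry out of bit 15 back into bit 0):
  0x58FC + 0xF23F = 0x14B3B → wrap carry → 0x4B3C
  0x4B3C + 0x61A1 = 0x0ACDD
  0xACDD + 0x84B4 = 0x13191 → wrap carry → 0x3192
  0x3192 + 0xC8F2 = 0x0FA84
One's-complement sum = 0xFA84.
Checksum = ~0xFA84 & 0xFFFF = 0x057B.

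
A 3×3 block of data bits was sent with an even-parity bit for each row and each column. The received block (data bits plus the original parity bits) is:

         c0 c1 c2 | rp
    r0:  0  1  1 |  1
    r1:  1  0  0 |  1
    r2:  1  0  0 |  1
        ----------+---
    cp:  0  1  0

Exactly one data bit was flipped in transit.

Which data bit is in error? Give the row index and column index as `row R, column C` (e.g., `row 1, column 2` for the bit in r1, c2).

Recompute each row's even parity and compare to rp:
  r0: data parity 0, sent rp 1 → mismatch
  r1: data parity 1, sent rp 1 → ok
  r2: data parity 1, sent rp 1 → ok
Recompute each column's even parity and compare to cp:
  c0: data parity 0, sent cp 0 → ok
  c1: data parity 1, sent cp 1 → ok
  c2: data parity 1, sent cp 0 → mismatch
Exactly one row (r0) and one column (c2) fail → the flipped bit is at their intersection.

row 0, column 2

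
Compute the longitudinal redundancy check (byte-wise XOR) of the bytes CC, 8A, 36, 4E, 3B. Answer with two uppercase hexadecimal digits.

05

XOR the bytes together:
  start with 0xCC
  0xCC ⊕ 0x8A = 0x46
  0x46 ⊕ 0x36 = 0x70
  0x70 ⊕ 0x4E = 0x3E
  0x3E ⊕ 0x3B = 0x05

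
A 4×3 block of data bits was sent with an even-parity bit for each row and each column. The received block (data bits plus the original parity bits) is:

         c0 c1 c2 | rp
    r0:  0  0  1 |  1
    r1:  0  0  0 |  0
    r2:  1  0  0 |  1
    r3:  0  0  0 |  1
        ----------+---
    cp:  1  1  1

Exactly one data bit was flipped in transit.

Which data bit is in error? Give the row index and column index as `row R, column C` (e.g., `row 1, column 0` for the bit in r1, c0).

row 3, column 1

Recompute each row's even parity and compare to rp:
  r0: data parity 1, sent rp 1 → ok
  r1: data parity 0, sent rp 0 → ok
  r2: data parity 1, sent rp 1 → ok
  r3: data parity 0, sent rp 1 → mismatch
Recompute each column's even parity and compare to cp:
  c0: data parity 1, sent cp 1 → ok
  c1: data parity 0, sent cp 1 → mismatch
  c2: data parity 1, sent cp 1 → ok
Exactly one row (r3) and one column (c1) fail → the flipped bit is at their intersection.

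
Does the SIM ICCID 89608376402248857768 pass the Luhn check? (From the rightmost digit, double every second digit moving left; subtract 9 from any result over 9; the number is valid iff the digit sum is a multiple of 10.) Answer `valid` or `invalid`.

From the right, keep odd positions and double even positions (subtract 9 from any doubled value over 9):
  doubled (positions 2,4,...): 3 5 7 8 4 8 5 7 3 7 → sum 57
  kept (positions 1,3,...): 8 7 5 8 2 0 6 3 0 9 → sum 48
Total = 105.
105 mod 10 = 5, so the number is invalid.

invalid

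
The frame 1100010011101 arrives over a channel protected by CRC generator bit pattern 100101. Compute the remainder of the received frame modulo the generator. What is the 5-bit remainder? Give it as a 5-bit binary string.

00000

Modulo-2 division of 1100010011101 by 100101:
  pos 0: 110001 XOR 100101 = 010100
  pos 1: 101000 XOR 100101 = 001101
  pos 3: 110101 XOR 100101 = 010000
  pos 4: 100001 XOR 100101 = 000100
  pos 7: 100101 XOR 100101 = 000000
Remainder = 00000 (zero — the frame passes the CRC check).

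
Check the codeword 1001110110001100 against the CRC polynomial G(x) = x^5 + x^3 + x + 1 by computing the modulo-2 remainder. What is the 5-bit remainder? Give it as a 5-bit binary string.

00000

Modulo-2 division of 1001110110001100 by 101011:
  pos 0: 100111 XOR 101011 = 001100
  pos 2: 110001 XOR 101011 = 011010
  pos 3: 110101 XOR 101011 = 011110
  pos 4: 111100 XOR 101011 = 010111
  pos 5: 101110 XOR 101011 = 000101
  pos 8: 101011 XOR 101011 = 000000
Remainder = 00000 (zero — the frame passes the CRC check).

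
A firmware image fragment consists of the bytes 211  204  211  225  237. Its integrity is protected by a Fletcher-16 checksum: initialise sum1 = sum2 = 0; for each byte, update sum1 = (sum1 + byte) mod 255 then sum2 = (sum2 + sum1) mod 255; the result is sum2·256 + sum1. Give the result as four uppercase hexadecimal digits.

Running sums (mod 255):
  after byte 0 (211): sum1=211, sum2=211
  after byte 1 (204): sum1=160, sum2=116
  after byte 2 (211): sum1=116, sum2=232
  after byte 3 (225): sum1=86, sum2=63
  after byte 4 (237): sum1=68, sum2=131
Checksum = sum2·256 + sum1 = 131·256 + 68 = 33604 = 0x8344.

8344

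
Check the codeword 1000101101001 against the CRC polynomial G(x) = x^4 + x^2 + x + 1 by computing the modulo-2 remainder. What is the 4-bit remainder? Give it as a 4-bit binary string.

Modulo-2 division of 1000101101001 by 10111:
  pos 0: 10001 XOR 10111 = 00110
  pos 2: 11001 XOR 10111 = 01110
  pos 3: 11101 XOR 10111 = 01010
  pos 4: 10100 XOR 10111 = 00011
  pos 7: 11100 XOR 10111 = 01011
  pos 8: 10111 XOR 10111 = 00000
Remainder = 0000 (zero — the frame passes the CRC check).

0000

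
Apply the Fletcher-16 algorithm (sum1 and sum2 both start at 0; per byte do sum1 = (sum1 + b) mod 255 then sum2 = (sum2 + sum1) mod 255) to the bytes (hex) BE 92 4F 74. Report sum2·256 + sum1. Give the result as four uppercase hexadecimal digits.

Running sums (mod 255):
  after byte 0 (BE): sum1=190, sum2=190
  after byte 1 (92): sum1=81, sum2=16
  after byte 2 (4F): sum1=160, sum2=176
  after byte 3 (74): sum1=21, sum2=197
Checksum = sum2·256 + sum1 = 197·256 + 21 = 50453 = 0xC515.

C515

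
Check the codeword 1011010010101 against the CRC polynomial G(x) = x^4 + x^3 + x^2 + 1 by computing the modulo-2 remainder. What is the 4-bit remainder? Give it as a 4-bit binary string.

0010

Modulo-2 division of 1011010010101 by 11101:
  pos 0: 10110 XOR 11101 = 01011
  pos 1: 10111 XOR 11101 = 01010
  pos 2: 10100 XOR 11101 = 01001
  pos 3: 10010 XOR 11101 = 01111
  pos 4: 11111 XOR 11101 = 00010
  pos 7: 10010 XOR 11101 = 01111
  pos 8: 11111 XOR 11101 = 00010
Remainder = 0010 (nonzero — an error is detected).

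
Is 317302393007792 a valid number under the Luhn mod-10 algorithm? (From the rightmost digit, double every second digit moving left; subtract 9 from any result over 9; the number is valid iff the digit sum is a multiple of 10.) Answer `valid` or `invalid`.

From the right, keep odd positions and double even positions (subtract 9 from any doubled value over 9):
  doubled (positions 2,4,...): 9 5 0 9 4 6 2 → sum 35
  kept (positions 1,3,...): 2 7 0 3 3 0 7 3 → sum 25
Total = 60.
60 mod 10 = 0, so the number is valid.

valid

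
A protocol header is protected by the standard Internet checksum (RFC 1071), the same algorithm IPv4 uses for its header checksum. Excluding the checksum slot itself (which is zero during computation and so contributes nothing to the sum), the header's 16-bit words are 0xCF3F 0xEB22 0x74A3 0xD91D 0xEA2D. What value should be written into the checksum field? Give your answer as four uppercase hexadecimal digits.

One's-complement addition (fold any carry out of bit 15 back into bit 0):
  0xCF3F + 0xEB22 = 0x1BA61 → wrap carry → 0xBA62
  0xBA62 + 0x74A3 = 0x12F05 → wrap carry → 0x2F06
  0x2F06 + 0xD91D = 0x10823 → wrap carry → 0x0824
  0x0824 + 0xEA2D = 0x0F251
One's-complement sum = 0xF251.
Checksum = ~0xF251 & 0xFFFF = 0x0DAE.

0DAE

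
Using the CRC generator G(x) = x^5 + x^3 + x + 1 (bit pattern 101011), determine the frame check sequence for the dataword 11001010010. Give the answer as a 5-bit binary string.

Append 5 zeros: 1100101001000000. Divide by 101011 (XOR where the leading bit is 1):
  pos 0: 110010 XOR 101011 = 011001
  pos 1: 110011 XOR 101011 = 011000
  pos 2: 110000 XOR 101011 = 011011
  pos 3: 110110 XOR 101011 = 011101
  pos 4: 111011 XOR 101011 = 010000
  pos 5: 100000 XOR 101011 = 001011
  pos 7: 101100 XOR 101011 = 000111
  pos 10: 111000 XOR 101011 = 010011
Remainder (last 5 bits) = 10011. This is the CRC / FCS.

10011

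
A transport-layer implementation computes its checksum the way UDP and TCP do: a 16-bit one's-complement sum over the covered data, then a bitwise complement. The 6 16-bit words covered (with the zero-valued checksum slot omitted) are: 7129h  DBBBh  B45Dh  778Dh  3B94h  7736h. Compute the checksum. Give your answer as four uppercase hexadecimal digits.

D464

One's-complement addition (fold any carry out of bit 15 back into bit 0):
  0x7129 + 0xDBBB = 0x14CE4 → wrap carry → 0x4CE5
  0x4CE5 + 0xB45D = 0x10142 → wrap carry → 0x0143
  0x0143 + 0x778D = 0x078D0
  0x78D0 + 0x3B94 = 0x0B464
  0xB464 + 0x7736 = 0x12B9A → wrap carry → 0x2B9B
One's-complement sum = 0x2B9B.
Checksum = ~0x2B9B & 0xFFFF = 0xD464.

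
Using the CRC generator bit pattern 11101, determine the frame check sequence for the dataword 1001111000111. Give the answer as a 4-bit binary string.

Append 4 zeros: 10011110001110000. Divide by 11101 (XOR where the leading bit is 1):
  pos 0: 10011 XOR 11101 = 01110
  pos 1: 11101 XOR 11101 = 00000
  pos 6: 10001 XOR 11101 = 01100
  pos 7: 11001 XOR 11101 = 00100
  pos 9: 10010 XOR 11101 = 01111
  pos 10: 11110 XOR 11101 = 00011
Remainder (last 4 bits) = 1100. This is the CRC / FCS.

1100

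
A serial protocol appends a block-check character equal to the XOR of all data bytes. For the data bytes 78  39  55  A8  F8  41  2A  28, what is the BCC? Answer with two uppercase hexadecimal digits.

XOR the bytes together:
  start with 0x78
  0x78 ⊕ 0x39 = 0x41
  0x41 ⊕ 0x55 = 0x14
  0x14 ⊕ 0xA8 = 0xBC
  0xBC ⊕ 0xF8 = 0x44
  0x44 ⊕ 0x41 = 0x05
  0x05 ⊕ 0x2A = 0x2F
  0x2F ⊕ 0x28 = 0x07

07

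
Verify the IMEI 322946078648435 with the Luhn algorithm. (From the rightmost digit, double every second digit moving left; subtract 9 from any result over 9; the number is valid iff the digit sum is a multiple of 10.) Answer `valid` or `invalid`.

From the right, keep odd positions and double even positions (subtract 9 from any doubled value over 9):
  doubled (positions 2,4,...): 6 7 3 5 3 9 4 → sum 37
  kept (positions 1,3,...): 5 4 4 8 0 4 2 3 → sum 30
Total = 67.
67 mod 10 = 7, so the number is invalid.

invalid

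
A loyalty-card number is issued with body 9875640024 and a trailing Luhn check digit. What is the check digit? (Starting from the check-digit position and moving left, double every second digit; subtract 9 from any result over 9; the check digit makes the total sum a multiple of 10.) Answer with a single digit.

2

Partial digits right→left: 4 2 0 0 4 6 5 7 8 9
Double every second digit counting from the check-digit position (so the 1st, 3rd, 5th, ... of the partial from the right).
  doubled (with −9 where >9): 8 0 8 1 7 → sum 24
  kept as-is: 2 0 6 7 9 → sum 24
Total = 24 + 24 = 48.
Check digit = (10 − (48 mod 10)) mod 10 = 2.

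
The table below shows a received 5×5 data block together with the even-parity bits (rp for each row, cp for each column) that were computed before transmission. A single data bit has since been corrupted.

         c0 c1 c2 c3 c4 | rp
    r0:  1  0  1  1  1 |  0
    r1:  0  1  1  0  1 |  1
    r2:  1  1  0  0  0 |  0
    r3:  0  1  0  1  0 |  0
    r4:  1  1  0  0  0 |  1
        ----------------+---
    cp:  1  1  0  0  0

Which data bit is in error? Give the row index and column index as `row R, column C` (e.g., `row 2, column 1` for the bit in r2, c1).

Recompute each row's even parity and compare to rp:
  r0: data parity 0, sent rp 0 → ok
  r1: data parity 1, sent rp 1 → ok
  r2: data parity 0, sent rp 0 → ok
  r3: data parity 0, sent rp 0 → ok
  r4: data parity 0, sent rp 1 → mismatch
Recompute each column's even parity and compare to cp:
  c0: data parity 1, sent cp 1 → ok
  c1: data parity 0, sent cp 1 → mismatch
  c2: data parity 0, sent cp 0 → ok
  c3: data parity 0, sent cp 0 → ok
  c4: data parity 0, sent cp 0 → ok
Exactly one row (r4) and one column (c1) fail → the flipped bit is at their intersection.

row 4, column 1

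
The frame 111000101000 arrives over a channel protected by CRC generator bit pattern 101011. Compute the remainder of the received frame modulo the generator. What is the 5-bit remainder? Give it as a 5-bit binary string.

Modulo-2 division of 111000101000 by 101011:
  pos 0: 111000 XOR 101011 = 010011
  pos 1: 100111 XOR 101011 = 001100
  pos 3: 110001 XOR 101011 = 011010
  pos 4: 110100 XOR 101011 = 011111
  pos 5: 111110 XOR 101011 = 010101
  pos 6: 101010 XOR 101011 = 000001
Remainder = 00001 (nonzero — an error is detected).

00001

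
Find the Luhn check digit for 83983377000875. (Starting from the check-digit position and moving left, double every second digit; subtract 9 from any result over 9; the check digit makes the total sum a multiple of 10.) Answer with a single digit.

Partial digits right→left: 5 7 8 0 0 0 7 7 3 3 8 9 3 8
Double every second digit counting from the check-digit position (so the 1st, 3rd, 5th, ... of the partial from the right).
  doubled (with −9 where >9): 1 7 0 5 6 7 6 → sum 32
  kept as-is: 7 0 0 7 3 9 8 → sum 34
Total = 32 + 34 = 66.
Check digit = (10 − (66 mod 10)) mod 10 = 4.

4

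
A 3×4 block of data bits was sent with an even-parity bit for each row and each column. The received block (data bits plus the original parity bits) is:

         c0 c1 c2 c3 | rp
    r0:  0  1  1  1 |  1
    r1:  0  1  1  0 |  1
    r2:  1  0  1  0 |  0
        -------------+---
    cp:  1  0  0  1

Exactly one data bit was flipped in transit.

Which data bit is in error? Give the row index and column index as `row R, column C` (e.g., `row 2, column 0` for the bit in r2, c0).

Recompute each row's even parity and compare to rp:
  r0: data parity 1, sent rp 1 → ok
  r1: data parity 0, sent rp 1 → mismatch
  r2: data parity 0, sent rp 0 → ok
Recompute each column's even parity and compare to cp:
  c0: data parity 1, sent cp 1 → ok
  c1: data parity 0, sent cp 0 → ok
  c2: data parity 1, sent cp 0 → mismatch
  c3: data parity 1, sent cp 1 → ok
Exactly one row (r1) and one column (c2) fail → the flipped bit is at their intersection.

row 1, column 2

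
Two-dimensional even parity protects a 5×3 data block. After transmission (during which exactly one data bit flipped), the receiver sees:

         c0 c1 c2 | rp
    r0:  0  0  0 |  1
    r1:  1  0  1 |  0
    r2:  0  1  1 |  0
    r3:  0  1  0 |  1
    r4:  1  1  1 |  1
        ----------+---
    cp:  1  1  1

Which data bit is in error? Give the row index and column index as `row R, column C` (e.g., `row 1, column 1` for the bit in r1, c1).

Recompute each row's even parity and compare to rp:
  r0: data parity 0, sent rp 1 → mismatch
  r1: data parity 0, sent rp 0 → ok
  r2: data parity 0, sent rp 0 → ok
  r3: data parity 1, sent rp 1 → ok
  r4: data parity 1, sent rp 1 → ok
Recompute each column's even parity and compare to cp:
  c0: data parity 0, sent cp 1 → mismatch
  c1: data parity 1, sent cp 1 → ok
  c2: data parity 1, sent cp 1 → ok
Exactly one row (r0) and one column (c0) fail → the flipped bit is at their intersection.

row 0, column 0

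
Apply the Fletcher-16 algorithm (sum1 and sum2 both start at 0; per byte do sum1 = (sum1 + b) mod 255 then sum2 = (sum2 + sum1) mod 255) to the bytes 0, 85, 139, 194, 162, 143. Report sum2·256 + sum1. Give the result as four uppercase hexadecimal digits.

Running sums (mod 255):
  after byte 0 (0): sum1=0, sum2=0
  after byte 1 (85): sum1=85, sum2=85
  after byte 2 (139): sum1=224, sum2=54
  after byte 3 (194): sum1=163, sum2=217
  after byte 4 (162): sum1=70, sum2=32
  after byte 5 (143): sum1=213, sum2=245
Checksum = sum2·256 + sum1 = 245·256 + 213 = 62933 = 0xF5D5.

F5D5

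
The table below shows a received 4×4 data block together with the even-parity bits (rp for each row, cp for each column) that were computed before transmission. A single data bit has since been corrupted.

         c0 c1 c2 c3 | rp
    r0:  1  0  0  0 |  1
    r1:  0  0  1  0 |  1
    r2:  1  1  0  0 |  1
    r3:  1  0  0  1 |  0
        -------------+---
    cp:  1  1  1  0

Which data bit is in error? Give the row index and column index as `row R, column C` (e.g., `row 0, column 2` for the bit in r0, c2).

row 2, column 3

Recompute each row's even parity and compare to rp:
  r0: data parity 1, sent rp 1 → ok
  r1: data parity 1, sent rp 1 → ok
  r2: data parity 0, sent rp 1 → mismatch
  r3: data parity 0, sent rp 0 → ok
Recompute each column's even parity and compare to cp:
  c0: data parity 1, sent cp 1 → ok
  c1: data parity 1, sent cp 1 → ok
  c2: data parity 1, sent cp 1 → ok
  c3: data parity 1, sent cp 0 → mismatch
Exactly one row (r2) and one column (c3) fail → the flipped bit is at their intersection.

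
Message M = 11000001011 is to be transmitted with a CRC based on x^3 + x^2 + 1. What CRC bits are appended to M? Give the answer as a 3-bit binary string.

001

Append 3 zeros: 11000001011000. Divide by 1101 (XOR where the leading bit is 1):
  pos 0: 1100 XOR 1101 = 0001
  pos 3: 1000 XOR 1101 = 0101
  pos 4: 1011 XOR 1101 = 0110
  pos 5: 1100 XOR 1101 = 0001
  pos 8: 1110 XOR 1101 = 0011
  pos 10: 1100 XOR 1101 = 0001
Remainder (last 3 bits) = 001. This is the CRC / FCS.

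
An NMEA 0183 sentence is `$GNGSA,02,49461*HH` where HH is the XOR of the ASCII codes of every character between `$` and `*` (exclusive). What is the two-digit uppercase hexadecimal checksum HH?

XOR the ASCII codes of the payload characters:
  'G' = 0x47 → acc = 0x47
  'N' = 0x4E → acc = 0x09
  'G' = 0x47 → acc = 0x4E
  'S' = 0x53 → acc = 0x1D
  'A' = 0x41 → acc = 0x5C
  ',' = 0x2C → acc = 0x70
  '0' = 0x30 → acc = 0x40
  '2' = 0x32 → acc = 0x72
  ',' = 0x2C → acc = 0x5E
  '4' = 0x34 → acc = 0x6A
  '9' = 0x39 → acc = 0x53
  '4' = 0x34 → acc = 0x67
  '6' = 0x36 → acc = 0x51
  '1' = 0x31 → acc = 0x60
Checksum = 0x60.

60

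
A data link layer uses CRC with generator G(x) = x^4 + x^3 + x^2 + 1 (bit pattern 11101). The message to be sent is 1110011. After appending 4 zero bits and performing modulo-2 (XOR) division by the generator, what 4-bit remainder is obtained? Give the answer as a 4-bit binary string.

Append 4 zeros: 11100110000. Divide by 11101 (XOR where the leading bit is 1):
  pos 0: 11100 XOR 11101 = 00001
  pos 4: 11100 XOR 11101 = 00001
Remainder (last 4 bits) = 0100. This is the CRC / FCS.

0100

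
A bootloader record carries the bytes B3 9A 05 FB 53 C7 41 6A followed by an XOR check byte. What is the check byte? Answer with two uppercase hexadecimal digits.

68

XOR the bytes together:
  start with 0xB3
  0xB3 ⊕ 0x9A = 0x29
  0x29 ⊕ 0x05 = 0x2C
  0x2C ⊕ 0xFB = 0xD7
  0xD7 ⊕ 0x53 = 0x84
  0x84 ⊕ 0xC7 = 0x43
  0x43 ⊕ 0x41 = 0x02
  0x02 ⊕ 0x6A = 0x68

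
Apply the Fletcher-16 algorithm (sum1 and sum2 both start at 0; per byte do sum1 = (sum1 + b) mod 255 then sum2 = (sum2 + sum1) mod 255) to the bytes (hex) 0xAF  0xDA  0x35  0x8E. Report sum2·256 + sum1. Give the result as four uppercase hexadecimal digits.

Running sums (mod 255):
  after byte 0 (0xAF): sum1=175, sum2=175
  after byte 1 (0xDA): sum1=138, sum2=58
  after byte 2 (0x35): sum1=191, sum2=249
  after byte 3 (0x8E): sum1=78, sum2=72
Checksum = sum2·256 + sum1 = 72·256 + 78 = 18510 = 0x484E.

484E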